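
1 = 1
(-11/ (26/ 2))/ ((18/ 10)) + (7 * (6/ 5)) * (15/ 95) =9517/ 11115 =0.86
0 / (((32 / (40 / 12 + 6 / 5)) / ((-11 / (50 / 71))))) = 0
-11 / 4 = -2.75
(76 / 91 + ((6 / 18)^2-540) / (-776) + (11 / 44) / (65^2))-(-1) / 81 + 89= 168316939523 / 1858966200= 90.54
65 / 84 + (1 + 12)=1157 / 84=13.77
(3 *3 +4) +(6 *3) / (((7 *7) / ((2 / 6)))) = 643 / 49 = 13.12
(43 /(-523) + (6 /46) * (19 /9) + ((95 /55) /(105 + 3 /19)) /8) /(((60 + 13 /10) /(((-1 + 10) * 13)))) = 26834614885 /72027053736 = 0.37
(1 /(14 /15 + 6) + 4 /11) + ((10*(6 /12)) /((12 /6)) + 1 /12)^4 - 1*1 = 44.04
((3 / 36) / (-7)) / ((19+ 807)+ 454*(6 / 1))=-1 / 298200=-0.00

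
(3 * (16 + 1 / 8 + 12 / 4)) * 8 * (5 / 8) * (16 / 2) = 2295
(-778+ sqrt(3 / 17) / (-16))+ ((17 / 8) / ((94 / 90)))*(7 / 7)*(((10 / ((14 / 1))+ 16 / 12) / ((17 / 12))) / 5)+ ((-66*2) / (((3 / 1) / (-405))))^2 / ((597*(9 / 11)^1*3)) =28274059337 / 130942-sqrt(51) / 272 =215928.09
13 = 13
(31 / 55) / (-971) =-31 / 53405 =-0.00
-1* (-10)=10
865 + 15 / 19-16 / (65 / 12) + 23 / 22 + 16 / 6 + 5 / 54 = 317879344 / 366795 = 866.64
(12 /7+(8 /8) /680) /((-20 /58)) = -236843 /47600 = -4.98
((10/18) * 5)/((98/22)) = 0.62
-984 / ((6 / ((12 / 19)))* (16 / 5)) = -615 / 19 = -32.37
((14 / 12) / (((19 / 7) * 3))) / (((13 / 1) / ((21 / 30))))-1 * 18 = -799937 / 44460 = -17.99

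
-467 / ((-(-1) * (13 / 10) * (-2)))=179.62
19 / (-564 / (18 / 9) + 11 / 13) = -247 / 3655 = -0.07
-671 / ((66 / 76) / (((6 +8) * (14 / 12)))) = -113582 / 9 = -12620.22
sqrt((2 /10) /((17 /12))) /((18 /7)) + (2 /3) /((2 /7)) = 7*sqrt(255) /765 + 7 /3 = 2.48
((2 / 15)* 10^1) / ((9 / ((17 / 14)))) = 34 / 189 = 0.18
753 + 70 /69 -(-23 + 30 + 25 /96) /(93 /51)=51338257 /68448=750.03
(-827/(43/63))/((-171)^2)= -5789/139707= -0.04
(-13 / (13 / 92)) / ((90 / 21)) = -322 / 15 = -21.47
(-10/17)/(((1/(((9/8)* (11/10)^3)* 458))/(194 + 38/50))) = -13356596979/170000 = -78568.22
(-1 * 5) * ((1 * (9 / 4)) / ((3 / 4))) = -15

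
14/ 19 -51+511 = 8754/ 19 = 460.74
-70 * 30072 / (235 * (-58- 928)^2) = -105252 / 11423303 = -0.01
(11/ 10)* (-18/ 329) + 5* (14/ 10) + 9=26221/ 1645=15.94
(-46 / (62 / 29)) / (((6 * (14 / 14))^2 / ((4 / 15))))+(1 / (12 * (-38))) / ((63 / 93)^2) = -5116771 / 31169880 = -0.16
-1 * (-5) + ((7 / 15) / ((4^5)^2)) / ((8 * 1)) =629145607 / 125829120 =5.00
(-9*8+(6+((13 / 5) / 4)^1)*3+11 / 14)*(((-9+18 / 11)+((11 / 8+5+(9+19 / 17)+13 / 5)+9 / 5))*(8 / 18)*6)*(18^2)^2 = -6353592522012 / 32725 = -194151031.99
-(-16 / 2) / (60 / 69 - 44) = -23 / 124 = -0.19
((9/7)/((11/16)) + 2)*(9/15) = 894/385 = 2.32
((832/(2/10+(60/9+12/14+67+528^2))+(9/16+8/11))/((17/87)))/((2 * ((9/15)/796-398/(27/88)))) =-7785364901139855/3052978151985029752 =-0.00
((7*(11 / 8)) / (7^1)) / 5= 0.28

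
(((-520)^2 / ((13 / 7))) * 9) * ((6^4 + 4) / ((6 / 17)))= 4826640000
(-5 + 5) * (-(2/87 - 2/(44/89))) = 0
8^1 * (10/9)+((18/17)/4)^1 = 2801/306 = 9.15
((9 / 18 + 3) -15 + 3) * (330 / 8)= -2805 / 8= -350.62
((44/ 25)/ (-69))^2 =1936/ 2975625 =0.00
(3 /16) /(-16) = -3 /256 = -0.01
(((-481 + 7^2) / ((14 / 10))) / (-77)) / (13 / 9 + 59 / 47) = 456840 / 307769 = 1.48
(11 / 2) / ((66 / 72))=6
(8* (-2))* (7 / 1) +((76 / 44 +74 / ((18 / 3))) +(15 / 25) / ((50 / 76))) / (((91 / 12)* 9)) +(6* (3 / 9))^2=-121374452 / 1126125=-107.78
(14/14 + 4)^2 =25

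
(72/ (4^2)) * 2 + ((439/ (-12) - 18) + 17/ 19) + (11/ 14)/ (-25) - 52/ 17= -32408393/ 678300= -47.78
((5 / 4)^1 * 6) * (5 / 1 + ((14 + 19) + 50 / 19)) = 5790 / 19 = 304.74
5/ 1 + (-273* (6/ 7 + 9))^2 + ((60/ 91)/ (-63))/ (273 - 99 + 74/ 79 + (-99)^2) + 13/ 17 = 185403584417545115/ 25602972213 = 7241486.76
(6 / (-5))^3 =-216 / 125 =-1.73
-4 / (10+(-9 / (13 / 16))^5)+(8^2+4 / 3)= 6067540054570 / 92870476941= 65.33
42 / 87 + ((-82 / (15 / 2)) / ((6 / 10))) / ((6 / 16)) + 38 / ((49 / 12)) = -1488782 / 38367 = -38.80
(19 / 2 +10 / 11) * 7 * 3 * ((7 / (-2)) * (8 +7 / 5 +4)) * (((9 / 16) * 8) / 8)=-20298789 / 3520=-5766.70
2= 2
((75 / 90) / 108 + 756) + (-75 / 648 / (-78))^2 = 214596649489 / 283855104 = 756.01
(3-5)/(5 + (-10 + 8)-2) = -2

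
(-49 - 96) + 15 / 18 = -865 / 6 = -144.17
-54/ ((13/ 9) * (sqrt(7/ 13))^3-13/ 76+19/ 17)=-89848555992/ 1002445085+5678836128 * sqrt(91)/ 1002445085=-35.59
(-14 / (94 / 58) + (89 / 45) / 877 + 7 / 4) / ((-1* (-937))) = -51090443 / 6951996540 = -0.01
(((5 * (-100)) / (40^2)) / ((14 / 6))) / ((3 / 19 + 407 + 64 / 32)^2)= -5415 / 6768728512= -0.00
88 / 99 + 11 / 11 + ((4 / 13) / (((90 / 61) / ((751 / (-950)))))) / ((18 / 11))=8943829 / 5001750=1.79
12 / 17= 0.71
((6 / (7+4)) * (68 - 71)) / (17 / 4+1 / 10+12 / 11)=-40 / 133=-0.30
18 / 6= 3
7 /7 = 1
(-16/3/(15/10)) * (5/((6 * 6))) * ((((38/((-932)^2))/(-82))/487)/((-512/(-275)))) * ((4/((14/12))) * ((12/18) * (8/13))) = 26125/63920631686184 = 0.00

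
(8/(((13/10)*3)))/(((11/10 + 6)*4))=200/2769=0.07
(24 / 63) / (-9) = -8 / 189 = -0.04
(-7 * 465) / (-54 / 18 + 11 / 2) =-1302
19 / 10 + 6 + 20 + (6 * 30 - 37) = 1709 / 10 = 170.90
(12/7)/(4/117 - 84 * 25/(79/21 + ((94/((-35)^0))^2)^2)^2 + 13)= 150969271453529126364/1147861091713946458639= 0.13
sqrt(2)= 1.41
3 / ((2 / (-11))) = -33 / 2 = -16.50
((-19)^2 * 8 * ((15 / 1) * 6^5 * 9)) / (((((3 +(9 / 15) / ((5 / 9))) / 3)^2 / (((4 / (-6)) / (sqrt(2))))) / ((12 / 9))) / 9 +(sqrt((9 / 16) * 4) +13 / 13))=1095204110400000 * sqrt(2) / 9598583 +11842605000000000 / 9598583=1395149420.13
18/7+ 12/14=24/7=3.43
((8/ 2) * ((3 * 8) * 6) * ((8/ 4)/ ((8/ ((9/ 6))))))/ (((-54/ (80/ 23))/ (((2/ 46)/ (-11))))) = 320/ 5819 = 0.05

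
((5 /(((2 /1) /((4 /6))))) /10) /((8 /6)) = 1 /8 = 0.12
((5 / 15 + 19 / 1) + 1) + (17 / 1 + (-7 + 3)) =100 / 3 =33.33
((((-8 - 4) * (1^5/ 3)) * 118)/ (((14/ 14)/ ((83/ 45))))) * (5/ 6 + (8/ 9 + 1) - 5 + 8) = -2017564/ 405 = -4981.64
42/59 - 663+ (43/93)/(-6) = -21806387/32922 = -662.37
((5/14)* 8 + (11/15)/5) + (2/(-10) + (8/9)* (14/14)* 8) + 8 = 28216/1575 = 17.91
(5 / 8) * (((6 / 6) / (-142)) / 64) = -5 / 72704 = -0.00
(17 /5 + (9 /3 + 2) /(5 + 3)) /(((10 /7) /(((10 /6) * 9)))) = 3381 /80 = 42.26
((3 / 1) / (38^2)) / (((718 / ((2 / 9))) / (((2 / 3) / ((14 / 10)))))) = 5 / 16329474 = 0.00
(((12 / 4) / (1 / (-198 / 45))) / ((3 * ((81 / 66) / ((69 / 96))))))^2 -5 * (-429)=2509673089 / 1166400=2151.64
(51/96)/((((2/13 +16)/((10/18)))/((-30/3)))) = -1105/6048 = -0.18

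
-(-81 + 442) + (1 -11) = -371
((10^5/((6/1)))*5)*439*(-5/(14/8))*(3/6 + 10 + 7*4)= -12072500000/3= -4024166666.67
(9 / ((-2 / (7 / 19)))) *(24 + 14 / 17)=-13293 / 323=-41.15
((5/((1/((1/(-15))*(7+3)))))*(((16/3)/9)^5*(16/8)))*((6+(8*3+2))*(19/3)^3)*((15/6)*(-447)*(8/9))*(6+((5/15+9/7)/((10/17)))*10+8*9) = 30396719108508876800/73222472421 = 415128281.02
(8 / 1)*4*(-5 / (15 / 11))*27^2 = -85536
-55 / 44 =-5 / 4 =-1.25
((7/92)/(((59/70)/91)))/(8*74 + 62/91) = 0.01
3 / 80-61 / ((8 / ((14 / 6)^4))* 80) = -144517 / 51840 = -2.79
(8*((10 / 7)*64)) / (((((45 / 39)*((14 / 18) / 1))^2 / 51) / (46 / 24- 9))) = -112529664 / 343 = -328074.82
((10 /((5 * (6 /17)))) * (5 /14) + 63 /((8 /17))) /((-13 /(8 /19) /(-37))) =844747 /5187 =162.86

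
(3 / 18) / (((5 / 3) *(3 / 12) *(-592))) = -1 / 1480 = -0.00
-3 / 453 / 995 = -1 / 150245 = -0.00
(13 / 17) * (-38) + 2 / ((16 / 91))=-2405 / 136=-17.68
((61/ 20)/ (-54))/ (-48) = 0.00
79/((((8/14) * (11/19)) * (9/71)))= 745997/396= 1883.83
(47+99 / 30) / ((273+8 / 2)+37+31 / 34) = 8551 / 53535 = 0.16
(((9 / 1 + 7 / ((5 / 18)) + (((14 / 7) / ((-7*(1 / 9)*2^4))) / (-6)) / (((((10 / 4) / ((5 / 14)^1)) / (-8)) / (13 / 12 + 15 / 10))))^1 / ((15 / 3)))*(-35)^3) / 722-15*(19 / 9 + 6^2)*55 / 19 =-35696885 / 17328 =-2060.07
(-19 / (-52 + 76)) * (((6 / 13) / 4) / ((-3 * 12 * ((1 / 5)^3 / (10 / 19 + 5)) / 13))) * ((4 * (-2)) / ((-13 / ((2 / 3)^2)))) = 4375 / 702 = 6.23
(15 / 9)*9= 15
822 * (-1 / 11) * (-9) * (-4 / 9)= -3288 / 11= -298.91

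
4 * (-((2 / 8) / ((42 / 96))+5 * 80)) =-11216 / 7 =-1602.29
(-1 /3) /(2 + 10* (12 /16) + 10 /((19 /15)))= -38 /1983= -0.02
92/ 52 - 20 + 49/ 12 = -2207/ 156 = -14.15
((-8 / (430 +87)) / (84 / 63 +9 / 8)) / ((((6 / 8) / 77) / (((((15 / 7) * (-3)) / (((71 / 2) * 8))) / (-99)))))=-320 / 2165713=-0.00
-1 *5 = -5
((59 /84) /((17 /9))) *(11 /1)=1947 /476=4.09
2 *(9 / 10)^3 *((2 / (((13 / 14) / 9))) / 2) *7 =321489 / 3250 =98.92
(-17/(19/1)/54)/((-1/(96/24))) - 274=-140528/513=-273.93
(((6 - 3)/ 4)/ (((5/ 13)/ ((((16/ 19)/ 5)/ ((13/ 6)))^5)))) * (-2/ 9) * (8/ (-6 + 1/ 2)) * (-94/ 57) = -681289187328/ 230944554369546875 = -0.00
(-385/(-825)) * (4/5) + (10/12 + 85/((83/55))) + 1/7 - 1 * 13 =3893411/87150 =44.67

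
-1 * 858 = -858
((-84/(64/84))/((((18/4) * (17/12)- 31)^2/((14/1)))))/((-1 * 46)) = 49392/892607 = 0.06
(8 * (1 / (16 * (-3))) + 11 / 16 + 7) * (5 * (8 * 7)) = 12635 / 6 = 2105.83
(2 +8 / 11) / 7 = 30 / 77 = 0.39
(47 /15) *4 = 188 /15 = 12.53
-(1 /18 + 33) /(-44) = 595 /792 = 0.75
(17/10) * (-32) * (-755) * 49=2012528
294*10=2940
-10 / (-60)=1 / 6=0.17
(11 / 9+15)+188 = 1838 / 9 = 204.22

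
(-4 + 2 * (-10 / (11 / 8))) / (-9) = 68 / 33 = 2.06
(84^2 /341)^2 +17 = 51763913 /116281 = 445.16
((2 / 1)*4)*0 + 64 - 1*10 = 54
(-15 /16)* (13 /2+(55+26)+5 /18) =-1975 /24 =-82.29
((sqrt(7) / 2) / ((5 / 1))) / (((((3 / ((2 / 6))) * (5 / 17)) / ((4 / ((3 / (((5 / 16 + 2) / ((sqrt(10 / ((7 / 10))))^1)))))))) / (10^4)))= 22015 / 27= 815.37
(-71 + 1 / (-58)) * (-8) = 16476 / 29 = 568.14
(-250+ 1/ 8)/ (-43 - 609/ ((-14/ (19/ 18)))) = -85.67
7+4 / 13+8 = 199 / 13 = 15.31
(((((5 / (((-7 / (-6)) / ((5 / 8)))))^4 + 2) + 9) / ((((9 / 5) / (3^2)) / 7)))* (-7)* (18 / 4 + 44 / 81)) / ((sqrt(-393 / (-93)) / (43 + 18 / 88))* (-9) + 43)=-755680975981084575505 / 420892149799263744 - 3280340364861835* sqrt(4061) / 11691448605535104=-1813.31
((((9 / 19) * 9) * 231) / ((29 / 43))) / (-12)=-268191 / 2204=-121.68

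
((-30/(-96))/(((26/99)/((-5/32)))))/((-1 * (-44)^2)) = 225/2342912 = 0.00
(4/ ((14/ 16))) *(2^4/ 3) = 512/ 21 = 24.38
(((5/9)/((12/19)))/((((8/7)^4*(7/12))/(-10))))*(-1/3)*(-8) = -162925/6912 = -23.57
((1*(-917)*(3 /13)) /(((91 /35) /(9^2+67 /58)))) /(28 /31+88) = -2031819825 /27014312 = -75.21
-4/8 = -1/2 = -0.50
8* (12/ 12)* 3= 24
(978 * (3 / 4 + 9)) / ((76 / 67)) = 1277757 / 152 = 8406.30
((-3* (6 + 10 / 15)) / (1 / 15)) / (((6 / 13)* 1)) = -650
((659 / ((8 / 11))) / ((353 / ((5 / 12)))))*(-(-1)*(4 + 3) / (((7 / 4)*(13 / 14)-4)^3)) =-4059440 / 7263681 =-0.56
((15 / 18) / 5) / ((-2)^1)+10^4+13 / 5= 600151 / 60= 10002.52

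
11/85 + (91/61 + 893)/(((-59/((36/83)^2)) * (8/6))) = -4235349059/2107448435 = -2.01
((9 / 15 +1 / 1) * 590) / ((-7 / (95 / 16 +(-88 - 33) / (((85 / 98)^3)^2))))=99070537076731411 / 2640046609375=37526.06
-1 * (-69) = 69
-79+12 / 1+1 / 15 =-66.93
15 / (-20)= -0.75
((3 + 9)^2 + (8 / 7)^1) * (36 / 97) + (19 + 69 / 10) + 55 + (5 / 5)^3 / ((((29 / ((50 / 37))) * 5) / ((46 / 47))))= 46151069001 / 342426490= 134.78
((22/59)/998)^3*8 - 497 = -497.00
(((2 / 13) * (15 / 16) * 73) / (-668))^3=-0.00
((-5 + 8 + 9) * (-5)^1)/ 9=-20/ 3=-6.67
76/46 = 38/23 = 1.65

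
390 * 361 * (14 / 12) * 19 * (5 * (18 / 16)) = 140438025 / 8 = 17554753.12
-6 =-6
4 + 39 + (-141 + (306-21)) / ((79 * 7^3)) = 1165315 / 27097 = 43.01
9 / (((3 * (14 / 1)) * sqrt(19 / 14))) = 3 * sqrt(266) / 266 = 0.18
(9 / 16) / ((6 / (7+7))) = 21 / 16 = 1.31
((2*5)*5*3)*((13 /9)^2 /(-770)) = -845 /2079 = -0.41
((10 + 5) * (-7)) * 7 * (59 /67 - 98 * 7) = 33738705 /67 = 503562.76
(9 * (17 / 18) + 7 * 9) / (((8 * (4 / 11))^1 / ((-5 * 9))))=-70785 / 64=-1106.02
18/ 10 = 9/ 5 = 1.80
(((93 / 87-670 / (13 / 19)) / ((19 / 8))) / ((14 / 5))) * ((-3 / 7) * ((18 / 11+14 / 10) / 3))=35190908 / 551551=63.80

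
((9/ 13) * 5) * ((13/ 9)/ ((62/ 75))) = 375/ 62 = 6.05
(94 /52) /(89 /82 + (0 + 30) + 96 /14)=13489 /283127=0.05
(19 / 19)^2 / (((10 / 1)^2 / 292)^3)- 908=-13798483 / 15625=-883.10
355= 355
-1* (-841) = 841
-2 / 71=-0.03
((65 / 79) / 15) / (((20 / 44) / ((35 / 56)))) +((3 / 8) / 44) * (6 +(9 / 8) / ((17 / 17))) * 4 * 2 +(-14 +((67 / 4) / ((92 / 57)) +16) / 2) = -239771 / 959376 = -0.25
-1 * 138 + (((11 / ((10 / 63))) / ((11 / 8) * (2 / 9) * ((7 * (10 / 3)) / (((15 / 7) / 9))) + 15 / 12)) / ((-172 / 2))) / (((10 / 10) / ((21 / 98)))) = -66641493 / 482890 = -138.01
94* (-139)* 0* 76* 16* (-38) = 0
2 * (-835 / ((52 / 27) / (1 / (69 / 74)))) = -278055 / 299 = -929.95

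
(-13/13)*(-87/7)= 12.43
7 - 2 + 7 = 12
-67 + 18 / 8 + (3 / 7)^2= -12655 / 196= -64.57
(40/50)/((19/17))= 0.72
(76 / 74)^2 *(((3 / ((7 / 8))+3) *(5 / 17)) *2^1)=649800 / 162911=3.99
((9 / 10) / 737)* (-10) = -9 / 737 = -0.01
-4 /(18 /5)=-10 /9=-1.11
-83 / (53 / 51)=-4233 / 53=-79.87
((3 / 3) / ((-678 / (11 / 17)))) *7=-77 / 11526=-0.01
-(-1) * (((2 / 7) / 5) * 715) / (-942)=-143 / 3297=-0.04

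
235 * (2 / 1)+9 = 479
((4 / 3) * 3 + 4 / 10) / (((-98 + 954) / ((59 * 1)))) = 649 / 2140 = 0.30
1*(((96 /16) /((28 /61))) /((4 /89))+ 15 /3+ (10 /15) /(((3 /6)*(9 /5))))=448429 /1512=296.58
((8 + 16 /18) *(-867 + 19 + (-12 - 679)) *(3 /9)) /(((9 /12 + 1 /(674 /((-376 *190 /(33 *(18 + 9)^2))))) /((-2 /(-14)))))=-873.70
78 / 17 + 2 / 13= 1048 / 221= 4.74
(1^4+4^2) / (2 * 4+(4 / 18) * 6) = 51 / 28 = 1.82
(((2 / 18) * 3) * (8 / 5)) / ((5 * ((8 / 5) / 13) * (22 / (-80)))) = -104 / 33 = -3.15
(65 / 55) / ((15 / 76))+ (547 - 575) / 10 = 3.19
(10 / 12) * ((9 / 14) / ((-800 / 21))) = -9 / 640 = -0.01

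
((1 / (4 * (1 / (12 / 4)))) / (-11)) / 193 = -3 / 8492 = -0.00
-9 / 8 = -1.12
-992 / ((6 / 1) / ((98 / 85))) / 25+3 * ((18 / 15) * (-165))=-3835358 / 6375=-601.62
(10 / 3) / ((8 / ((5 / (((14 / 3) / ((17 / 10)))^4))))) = 2255067 / 61465600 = 0.04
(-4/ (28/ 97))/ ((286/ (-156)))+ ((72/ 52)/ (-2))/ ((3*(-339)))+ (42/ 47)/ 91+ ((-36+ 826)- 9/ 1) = 4192277742/ 5316311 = 788.57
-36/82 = -18/41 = -0.44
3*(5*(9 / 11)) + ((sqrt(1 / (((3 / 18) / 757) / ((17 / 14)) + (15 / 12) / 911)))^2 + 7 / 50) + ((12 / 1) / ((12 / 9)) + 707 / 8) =362289944019 / 480794600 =753.52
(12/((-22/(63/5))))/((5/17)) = -6426/275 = -23.37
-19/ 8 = -2.38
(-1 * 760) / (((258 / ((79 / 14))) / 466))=-6994660 / 903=-7746.02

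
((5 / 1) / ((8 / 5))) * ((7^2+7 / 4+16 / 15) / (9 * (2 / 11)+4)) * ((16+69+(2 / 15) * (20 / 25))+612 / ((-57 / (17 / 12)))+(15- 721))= -1937475947 / 106020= -18274.63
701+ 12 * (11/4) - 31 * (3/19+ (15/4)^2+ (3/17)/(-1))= 1543363/5168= 298.64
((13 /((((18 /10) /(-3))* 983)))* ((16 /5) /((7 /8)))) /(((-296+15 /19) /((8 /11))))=252928 /1273652457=0.00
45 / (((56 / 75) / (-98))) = -23625 / 4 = -5906.25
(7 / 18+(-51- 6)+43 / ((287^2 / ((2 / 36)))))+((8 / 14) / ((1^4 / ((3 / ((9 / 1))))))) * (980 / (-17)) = -851818648 / 12602457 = -67.59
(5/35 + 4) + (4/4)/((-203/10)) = 4.09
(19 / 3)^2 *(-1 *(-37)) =13357 / 9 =1484.11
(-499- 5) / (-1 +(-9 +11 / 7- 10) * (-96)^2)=3528 / 1124359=0.00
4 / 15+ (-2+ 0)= -26 / 15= -1.73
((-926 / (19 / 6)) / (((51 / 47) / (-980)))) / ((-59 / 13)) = -1108940560 / 19057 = -58190.72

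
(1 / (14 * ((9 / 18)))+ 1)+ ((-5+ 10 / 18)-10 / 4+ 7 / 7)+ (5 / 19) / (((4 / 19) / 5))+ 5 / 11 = 5275 / 2772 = 1.90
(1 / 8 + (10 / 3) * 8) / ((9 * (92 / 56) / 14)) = 31507 / 1242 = 25.37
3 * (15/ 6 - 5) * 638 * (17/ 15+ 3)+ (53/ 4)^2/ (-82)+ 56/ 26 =-337333349/ 17056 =-19777.99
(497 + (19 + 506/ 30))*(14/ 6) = 55951/ 45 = 1243.36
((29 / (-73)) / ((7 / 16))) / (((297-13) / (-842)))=97672 / 36281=2.69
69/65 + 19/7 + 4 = 3538/455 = 7.78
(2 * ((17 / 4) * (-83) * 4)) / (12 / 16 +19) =-11288 / 79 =-142.89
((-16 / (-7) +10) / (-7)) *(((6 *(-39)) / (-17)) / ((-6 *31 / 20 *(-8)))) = -8385 / 25823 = -0.32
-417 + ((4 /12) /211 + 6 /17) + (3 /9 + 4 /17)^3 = -11656494643 /27989361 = -416.46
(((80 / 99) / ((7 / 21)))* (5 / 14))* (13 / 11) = 2600 / 2541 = 1.02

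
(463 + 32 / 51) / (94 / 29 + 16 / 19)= 2605679 / 22950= 113.54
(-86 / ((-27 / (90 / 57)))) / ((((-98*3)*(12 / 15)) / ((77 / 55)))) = -215 / 7182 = -0.03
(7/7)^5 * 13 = 13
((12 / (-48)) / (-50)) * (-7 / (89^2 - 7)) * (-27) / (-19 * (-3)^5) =7 / 270658800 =0.00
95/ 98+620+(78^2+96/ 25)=16436583/ 2450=6708.81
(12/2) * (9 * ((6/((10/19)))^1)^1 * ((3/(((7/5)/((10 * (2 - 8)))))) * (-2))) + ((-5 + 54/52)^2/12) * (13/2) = 1382958103/8736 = 158305.64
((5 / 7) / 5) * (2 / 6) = 1 / 21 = 0.05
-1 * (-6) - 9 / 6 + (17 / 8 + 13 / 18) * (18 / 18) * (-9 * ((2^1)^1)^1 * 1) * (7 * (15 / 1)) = -21507 / 4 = -5376.75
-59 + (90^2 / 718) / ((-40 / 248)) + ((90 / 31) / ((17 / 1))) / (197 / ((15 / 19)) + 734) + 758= 1755798344211 / 2791164329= 629.06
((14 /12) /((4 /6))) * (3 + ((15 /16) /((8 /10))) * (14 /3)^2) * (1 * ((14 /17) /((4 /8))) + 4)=9583 /34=281.85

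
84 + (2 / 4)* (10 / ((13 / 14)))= 1162 / 13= 89.38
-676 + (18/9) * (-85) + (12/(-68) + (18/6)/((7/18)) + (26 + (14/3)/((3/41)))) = -801841/1071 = -748.68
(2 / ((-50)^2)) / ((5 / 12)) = 6 / 3125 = 0.00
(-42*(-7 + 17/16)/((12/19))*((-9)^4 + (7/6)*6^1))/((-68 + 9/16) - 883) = -41493340/15207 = -2728.57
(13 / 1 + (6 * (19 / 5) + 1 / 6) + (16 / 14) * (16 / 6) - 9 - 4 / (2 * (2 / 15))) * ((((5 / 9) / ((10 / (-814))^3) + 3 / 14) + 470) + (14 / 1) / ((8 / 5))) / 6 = -1980839173979 / 2646000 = -748616.47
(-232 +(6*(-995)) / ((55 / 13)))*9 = -162666 / 11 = -14787.82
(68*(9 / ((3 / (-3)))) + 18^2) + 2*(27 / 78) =-287.31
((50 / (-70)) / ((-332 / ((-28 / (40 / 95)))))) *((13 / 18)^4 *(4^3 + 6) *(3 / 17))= -94965325 / 197494848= -0.48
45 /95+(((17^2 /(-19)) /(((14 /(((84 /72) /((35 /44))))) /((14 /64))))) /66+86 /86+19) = 58949 /2880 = 20.47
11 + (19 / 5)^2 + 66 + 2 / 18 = 20599 / 225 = 91.55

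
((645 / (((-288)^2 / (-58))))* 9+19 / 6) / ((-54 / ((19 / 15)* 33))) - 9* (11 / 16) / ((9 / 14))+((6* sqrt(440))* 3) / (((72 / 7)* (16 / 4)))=-1235047 / 138240+7* sqrt(110) / 8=0.24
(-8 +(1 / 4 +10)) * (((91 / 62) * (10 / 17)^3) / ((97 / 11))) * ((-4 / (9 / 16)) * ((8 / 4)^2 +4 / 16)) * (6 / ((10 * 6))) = -200200 / 869023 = -0.23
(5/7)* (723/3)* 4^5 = 1233920/7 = 176274.29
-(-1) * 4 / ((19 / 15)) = 60 / 19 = 3.16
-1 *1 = -1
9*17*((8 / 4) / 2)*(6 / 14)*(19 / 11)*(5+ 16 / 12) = 55233 / 77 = 717.31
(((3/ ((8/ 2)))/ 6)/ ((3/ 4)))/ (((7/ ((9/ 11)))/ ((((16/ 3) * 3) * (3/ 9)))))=0.10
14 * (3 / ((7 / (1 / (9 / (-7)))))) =-4.67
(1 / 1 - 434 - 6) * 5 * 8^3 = -1123840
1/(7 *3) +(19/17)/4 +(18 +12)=30.33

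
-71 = -71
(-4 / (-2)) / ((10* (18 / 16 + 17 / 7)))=56 / 995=0.06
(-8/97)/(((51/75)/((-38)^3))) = 10974400/1649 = 6655.18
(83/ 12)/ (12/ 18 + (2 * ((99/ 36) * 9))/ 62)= 2573/ 545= 4.72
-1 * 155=-155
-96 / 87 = -32 / 29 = -1.10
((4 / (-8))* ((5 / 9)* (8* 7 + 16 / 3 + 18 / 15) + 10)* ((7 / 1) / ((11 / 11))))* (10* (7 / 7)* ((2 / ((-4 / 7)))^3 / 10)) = 362551 / 54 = 6713.91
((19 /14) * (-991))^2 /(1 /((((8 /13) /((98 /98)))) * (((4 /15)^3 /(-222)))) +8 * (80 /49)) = -22689999424 /238472285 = -95.15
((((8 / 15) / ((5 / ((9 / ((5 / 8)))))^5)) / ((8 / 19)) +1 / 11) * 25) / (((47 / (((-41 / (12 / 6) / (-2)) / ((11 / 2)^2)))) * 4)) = 5528771682661 / 488726562500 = 11.31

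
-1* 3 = -3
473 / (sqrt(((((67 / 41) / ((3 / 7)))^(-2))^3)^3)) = 519298089914812422884171117 / 6443858614676334363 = 80588063.92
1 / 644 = 0.00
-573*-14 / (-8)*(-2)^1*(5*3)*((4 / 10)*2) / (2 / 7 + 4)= 28077 / 5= 5615.40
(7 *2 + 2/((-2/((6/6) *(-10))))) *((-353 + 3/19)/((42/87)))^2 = 226785486336/17689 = 12820707.01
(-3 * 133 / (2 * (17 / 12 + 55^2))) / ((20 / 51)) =-61047 / 363170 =-0.17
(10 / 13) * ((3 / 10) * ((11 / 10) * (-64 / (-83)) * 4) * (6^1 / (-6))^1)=-4224 / 5395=-0.78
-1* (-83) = 83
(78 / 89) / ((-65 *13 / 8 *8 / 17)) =-102 / 5785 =-0.02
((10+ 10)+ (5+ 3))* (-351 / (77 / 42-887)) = 58968 / 5311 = 11.10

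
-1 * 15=-15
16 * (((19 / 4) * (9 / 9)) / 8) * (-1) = -19 / 2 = -9.50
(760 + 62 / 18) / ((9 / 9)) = 6871 / 9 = 763.44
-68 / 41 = -1.66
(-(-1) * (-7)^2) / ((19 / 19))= 49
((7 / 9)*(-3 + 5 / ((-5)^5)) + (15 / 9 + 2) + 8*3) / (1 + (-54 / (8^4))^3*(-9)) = 1224005549817856 / 48319378531875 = 25.33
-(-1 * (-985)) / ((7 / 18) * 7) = -17730 / 49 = -361.84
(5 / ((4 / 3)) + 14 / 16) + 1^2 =45 / 8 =5.62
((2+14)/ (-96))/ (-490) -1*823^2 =-1991347259/ 2940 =-677329.00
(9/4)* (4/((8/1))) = 9/8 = 1.12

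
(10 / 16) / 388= 5 / 3104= 0.00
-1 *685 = -685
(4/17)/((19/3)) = 12/323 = 0.04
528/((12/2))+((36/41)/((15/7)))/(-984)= 1479273/16810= 88.00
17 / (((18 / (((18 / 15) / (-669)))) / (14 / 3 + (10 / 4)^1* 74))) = -0.32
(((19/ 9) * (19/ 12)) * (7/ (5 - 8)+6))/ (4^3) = 3971/ 20736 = 0.19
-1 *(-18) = 18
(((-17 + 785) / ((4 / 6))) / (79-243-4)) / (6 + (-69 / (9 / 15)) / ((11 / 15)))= 176 / 3871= 0.05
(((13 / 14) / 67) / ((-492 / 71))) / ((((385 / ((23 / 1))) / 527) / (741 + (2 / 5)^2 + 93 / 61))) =-6335551319851 / 135477919500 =-46.76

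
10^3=1000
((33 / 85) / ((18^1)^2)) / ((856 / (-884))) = -143 / 115560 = -0.00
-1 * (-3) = 3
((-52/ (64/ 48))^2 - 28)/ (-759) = -1493/ 759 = -1.97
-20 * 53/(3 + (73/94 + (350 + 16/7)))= -697480/234289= -2.98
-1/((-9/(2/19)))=2/171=0.01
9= 9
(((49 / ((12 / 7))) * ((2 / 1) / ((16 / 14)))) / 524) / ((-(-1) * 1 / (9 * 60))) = 108045 / 2096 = 51.55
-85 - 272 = -357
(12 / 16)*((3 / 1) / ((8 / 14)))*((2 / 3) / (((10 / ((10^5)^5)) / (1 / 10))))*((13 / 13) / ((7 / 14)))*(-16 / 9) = -2800000000000000000000000 / 3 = -933333333333333333333333.30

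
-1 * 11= -11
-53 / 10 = -5.30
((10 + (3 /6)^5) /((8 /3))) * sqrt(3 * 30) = 2889 * sqrt(10) /256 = 35.69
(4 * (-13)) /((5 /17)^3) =-255476 /125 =-2043.81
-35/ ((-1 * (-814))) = -35/ 814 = -0.04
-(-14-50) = 64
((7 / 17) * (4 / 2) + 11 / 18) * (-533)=-233987 / 306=-764.66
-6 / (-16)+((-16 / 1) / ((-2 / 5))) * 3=963 / 8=120.38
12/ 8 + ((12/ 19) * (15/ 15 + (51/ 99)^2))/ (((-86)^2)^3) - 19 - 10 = -9591657008768971/ 348787527591624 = -27.50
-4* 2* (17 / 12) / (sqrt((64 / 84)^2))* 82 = -4879 / 4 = -1219.75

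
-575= -575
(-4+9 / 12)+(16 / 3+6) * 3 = 123 / 4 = 30.75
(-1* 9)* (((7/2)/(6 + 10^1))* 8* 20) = -315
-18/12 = -3/2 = -1.50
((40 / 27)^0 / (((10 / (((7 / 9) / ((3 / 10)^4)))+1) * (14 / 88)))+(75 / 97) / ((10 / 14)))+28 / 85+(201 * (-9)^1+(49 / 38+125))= -4057601735533 / 2421572990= -1675.61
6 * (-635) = -3810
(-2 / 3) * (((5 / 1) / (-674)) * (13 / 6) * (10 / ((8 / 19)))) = 6175 / 24264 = 0.25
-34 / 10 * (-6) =102 / 5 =20.40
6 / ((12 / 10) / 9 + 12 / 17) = 765 / 107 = 7.15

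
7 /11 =0.64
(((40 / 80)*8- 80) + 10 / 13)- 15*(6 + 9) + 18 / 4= -7689 / 26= -295.73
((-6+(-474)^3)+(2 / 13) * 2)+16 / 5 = -106496426.49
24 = 24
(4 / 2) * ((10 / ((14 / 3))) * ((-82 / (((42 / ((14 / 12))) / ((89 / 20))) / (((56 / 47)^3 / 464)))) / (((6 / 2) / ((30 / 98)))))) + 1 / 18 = 2135107 / 54195606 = 0.04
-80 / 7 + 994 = 6878 / 7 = 982.57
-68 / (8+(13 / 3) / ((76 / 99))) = -304 / 61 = -4.98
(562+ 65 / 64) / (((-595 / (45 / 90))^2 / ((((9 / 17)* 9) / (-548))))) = -2918673 / 844312806400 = -0.00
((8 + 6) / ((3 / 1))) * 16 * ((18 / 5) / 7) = 192 / 5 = 38.40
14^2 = 196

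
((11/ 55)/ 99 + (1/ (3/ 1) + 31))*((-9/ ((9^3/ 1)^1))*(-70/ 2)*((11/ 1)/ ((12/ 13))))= 1411501/ 8748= 161.35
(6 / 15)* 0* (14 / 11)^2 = 0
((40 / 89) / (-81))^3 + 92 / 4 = 8616936833567 / 374649430329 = 23.00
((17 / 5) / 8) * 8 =17 / 5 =3.40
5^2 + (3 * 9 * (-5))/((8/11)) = -1285/8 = -160.62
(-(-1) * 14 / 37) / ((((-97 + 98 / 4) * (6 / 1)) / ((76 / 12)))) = -266 / 48285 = -0.01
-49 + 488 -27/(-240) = 35129/80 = 439.11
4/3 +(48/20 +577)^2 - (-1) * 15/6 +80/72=151069187/450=335709.30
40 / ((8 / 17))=85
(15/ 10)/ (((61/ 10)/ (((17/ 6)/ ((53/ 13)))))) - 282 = -1822307/ 6466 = -281.83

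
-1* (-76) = 76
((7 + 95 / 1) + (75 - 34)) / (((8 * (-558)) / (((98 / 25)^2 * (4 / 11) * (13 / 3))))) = -405769 / 523125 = -0.78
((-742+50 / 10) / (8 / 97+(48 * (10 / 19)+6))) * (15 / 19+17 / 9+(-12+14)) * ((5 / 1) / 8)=-3574450 / 51993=-68.75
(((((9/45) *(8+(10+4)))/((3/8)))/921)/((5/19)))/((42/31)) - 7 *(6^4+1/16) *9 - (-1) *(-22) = -1895585920913/23209200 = -81673.90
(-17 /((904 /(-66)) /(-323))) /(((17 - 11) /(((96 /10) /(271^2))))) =-362406 /41494165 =-0.01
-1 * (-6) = 6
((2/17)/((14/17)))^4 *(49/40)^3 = 49/64000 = 0.00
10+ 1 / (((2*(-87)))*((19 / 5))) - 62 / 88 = 675967 / 72732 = 9.29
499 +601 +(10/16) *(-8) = 1095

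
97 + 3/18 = 583/6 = 97.17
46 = 46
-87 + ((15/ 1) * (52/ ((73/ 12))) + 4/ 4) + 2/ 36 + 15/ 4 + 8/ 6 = 124457/ 2628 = 47.36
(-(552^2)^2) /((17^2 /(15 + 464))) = -44472528728064 /289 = -153884182450.05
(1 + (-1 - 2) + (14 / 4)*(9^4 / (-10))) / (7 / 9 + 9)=-413703 / 1760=-235.06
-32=-32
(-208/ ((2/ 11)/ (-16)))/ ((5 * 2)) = 9152/ 5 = 1830.40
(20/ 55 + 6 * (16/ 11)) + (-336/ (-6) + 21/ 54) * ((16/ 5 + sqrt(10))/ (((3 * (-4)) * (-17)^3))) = 1015 * sqrt(10)/ 1061208 + 13269566/ 1459161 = 9.10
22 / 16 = 11 / 8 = 1.38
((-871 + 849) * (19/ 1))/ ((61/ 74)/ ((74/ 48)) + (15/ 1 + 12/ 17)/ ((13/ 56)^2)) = -822025633/ 574191582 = -1.43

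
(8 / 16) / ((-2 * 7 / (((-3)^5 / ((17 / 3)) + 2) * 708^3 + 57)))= 246651962871 / 476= 518176392.59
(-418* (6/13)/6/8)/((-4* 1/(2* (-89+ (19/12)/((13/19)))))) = -2826307/16224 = -174.21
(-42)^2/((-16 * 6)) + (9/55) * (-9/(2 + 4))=-8193/440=-18.62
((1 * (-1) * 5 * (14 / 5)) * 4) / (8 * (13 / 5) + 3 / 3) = -280 / 109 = -2.57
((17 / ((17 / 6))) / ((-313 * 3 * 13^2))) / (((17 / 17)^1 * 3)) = -2 / 158691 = -0.00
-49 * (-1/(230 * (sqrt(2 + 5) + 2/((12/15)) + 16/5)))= 2793/58627-490 * sqrt(7)/58627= 0.03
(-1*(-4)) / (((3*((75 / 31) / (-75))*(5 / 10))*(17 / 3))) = -248 / 17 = -14.59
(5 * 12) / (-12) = -5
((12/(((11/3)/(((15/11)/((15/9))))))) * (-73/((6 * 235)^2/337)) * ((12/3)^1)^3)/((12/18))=-21255264/6682225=-3.18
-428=-428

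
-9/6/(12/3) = -3/8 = -0.38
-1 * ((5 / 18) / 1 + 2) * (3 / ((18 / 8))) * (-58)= 4756 / 27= 176.15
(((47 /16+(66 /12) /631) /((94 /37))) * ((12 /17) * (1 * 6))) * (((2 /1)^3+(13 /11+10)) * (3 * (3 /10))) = 84.79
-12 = -12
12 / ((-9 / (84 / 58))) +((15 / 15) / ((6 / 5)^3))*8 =2113 / 783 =2.70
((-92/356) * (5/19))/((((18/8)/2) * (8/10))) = -1150/15219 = -0.08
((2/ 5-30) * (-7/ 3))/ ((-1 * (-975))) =1036/ 14625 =0.07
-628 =-628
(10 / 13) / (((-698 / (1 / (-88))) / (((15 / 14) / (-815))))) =-15 / 911102192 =-0.00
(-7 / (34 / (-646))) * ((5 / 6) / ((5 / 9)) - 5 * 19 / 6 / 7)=-304 / 3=-101.33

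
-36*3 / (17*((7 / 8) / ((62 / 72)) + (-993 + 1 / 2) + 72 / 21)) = 5859 / 911234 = 0.01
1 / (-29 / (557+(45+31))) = -633 / 29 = -21.83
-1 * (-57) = 57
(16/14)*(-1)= -8/7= -1.14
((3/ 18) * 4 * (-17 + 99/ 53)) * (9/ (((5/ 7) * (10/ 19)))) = -319998/ 1325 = -241.51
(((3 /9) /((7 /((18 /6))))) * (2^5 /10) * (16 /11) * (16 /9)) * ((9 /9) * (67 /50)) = 137216 /86625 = 1.58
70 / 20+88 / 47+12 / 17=9713 / 1598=6.08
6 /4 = 3 /2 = 1.50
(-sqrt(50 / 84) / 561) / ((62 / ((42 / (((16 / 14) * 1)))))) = -35 * sqrt(42) / 278256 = -0.00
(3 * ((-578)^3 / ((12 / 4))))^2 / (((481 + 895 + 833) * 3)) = 37287823182704704 / 6627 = 5626652057145.72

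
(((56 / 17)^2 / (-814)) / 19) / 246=-784 / 274884951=-0.00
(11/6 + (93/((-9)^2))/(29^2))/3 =83321/136242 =0.61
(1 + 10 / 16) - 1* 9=-59 / 8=-7.38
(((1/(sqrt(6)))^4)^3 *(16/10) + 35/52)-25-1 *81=-39927317/379080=-105.33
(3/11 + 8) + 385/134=16429/1474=11.15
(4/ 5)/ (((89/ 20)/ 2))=32/ 89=0.36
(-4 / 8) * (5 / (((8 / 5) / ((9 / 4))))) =-225 / 64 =-3.52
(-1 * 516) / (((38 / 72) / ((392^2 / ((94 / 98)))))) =-139868660736 / 893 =-156627839.57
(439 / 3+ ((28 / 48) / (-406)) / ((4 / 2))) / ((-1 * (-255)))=40739 / 70992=0.57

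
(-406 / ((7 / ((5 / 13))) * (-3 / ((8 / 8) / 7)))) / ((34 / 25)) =3625 / 4641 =0.78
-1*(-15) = 15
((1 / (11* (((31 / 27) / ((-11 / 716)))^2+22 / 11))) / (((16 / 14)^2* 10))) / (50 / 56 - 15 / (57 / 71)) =-916839 / 13093949652800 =-0.00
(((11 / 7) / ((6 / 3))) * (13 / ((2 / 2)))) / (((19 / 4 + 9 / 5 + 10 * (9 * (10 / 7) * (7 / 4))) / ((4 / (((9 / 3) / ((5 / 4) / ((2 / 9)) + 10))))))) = 8125 / 8841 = 0.92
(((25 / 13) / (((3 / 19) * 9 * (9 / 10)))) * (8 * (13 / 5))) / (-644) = -1900 / 39123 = -0.05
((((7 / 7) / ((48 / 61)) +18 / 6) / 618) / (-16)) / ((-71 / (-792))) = -2255 / 468032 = -0.00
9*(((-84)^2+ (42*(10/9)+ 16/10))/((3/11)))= 1172204/5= 234440.80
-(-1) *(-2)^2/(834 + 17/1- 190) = 4/661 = 0.01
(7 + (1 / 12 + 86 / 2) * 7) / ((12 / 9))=3703 / 16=231.44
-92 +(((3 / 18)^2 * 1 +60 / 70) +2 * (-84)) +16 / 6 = -64625 / 252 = -256.45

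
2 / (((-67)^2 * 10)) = 1 / 22445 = 0.00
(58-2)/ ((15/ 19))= 1064/ 15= 70.93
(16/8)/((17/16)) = 32/17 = 1.88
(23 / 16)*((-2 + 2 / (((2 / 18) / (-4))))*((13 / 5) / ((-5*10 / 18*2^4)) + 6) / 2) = -10112433 / 32000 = -316.01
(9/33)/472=3/5192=0.00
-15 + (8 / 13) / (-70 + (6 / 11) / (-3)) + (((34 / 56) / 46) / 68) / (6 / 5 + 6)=-6984306559 / 465349248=-15.01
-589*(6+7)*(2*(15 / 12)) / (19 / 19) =-38285 / 2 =-19142.50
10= 10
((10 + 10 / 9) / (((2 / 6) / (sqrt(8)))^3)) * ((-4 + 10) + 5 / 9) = 94400 * sqrt(2) / 3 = 44500.59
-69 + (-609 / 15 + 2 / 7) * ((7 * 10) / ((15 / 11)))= -32077 / 15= -2138.47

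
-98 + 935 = 837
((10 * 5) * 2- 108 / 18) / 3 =94 / 3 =31.33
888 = 888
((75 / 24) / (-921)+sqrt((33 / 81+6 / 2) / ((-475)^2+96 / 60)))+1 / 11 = 2 * sqrt(389205885) / 10153197+7093 / 81048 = 0.09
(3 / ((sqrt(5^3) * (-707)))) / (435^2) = -sqrt(5) / 1114850625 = -0.00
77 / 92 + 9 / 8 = 1.96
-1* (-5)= 5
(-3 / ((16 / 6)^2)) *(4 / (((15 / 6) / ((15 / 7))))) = -81 / 56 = -1.45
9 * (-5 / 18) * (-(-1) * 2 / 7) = -5 / 7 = -0.71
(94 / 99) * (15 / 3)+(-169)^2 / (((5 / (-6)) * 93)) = -363.78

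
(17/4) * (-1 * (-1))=17/4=4.25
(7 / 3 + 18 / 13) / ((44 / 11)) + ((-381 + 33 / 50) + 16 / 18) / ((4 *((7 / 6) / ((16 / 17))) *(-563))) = 92793583 / 87096100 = 1.07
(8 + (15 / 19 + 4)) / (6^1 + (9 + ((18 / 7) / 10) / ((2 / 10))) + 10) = 1701 / 3496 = 0.49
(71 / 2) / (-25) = -71 / 50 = -1.42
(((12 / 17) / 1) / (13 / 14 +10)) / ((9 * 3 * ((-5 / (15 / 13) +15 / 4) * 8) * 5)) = -4 / 39015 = -0.00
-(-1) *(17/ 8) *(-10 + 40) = 255/ 4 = 63.75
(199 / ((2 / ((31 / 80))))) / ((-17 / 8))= -6169 / 340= -18.14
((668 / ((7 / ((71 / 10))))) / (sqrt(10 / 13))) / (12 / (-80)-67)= -47428 * sqrt(130) / 47005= -11.50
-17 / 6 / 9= -17 / 54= -0.31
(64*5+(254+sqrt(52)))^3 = 1976960*sqrt(13)+189208768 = 196336798.65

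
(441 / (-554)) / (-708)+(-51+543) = 64326195 / 130744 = 492.00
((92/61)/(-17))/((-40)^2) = -23/414800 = -0.00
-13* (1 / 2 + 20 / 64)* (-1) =169 / 16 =10.56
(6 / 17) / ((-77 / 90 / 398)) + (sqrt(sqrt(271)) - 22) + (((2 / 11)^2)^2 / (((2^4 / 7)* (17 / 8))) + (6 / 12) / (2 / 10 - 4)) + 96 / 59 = -721436630885 / 3906189518 + 271^(1 / 4) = -180.63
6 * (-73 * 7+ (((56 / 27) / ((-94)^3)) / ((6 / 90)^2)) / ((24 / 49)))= -3819864391 / 1245876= -3066.01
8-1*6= 2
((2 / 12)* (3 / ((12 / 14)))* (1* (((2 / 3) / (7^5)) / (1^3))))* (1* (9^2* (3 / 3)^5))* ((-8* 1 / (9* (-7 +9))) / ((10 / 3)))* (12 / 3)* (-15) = 0.01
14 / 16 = 0.88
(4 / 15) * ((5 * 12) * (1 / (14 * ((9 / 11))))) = 88 / 63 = 1.40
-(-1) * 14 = 14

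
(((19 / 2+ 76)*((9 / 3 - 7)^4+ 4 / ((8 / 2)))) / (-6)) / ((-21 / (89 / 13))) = 434587 / 364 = 1193.92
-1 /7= -0.14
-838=-838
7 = 7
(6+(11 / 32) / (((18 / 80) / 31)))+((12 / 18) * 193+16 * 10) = 12313 / 36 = 342.03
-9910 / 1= -9910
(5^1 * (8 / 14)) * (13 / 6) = 6.19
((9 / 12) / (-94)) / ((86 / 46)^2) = -1587 / 695224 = -0.00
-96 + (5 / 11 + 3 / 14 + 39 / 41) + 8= -545403 / 6314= -86.38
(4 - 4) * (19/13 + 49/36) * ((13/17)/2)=0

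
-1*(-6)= 6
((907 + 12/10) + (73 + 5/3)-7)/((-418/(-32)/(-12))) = -936832/1045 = -896.49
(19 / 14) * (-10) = -95 / 7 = -13.57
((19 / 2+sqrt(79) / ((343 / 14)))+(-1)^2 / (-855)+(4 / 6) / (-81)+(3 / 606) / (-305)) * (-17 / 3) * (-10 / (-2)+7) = -91787369816 / 142226685 - 136 * sqrt(79) / 49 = -670.03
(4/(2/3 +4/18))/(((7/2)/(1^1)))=9/7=1.29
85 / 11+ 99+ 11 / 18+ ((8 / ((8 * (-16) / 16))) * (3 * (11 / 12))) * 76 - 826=-183677 / 198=-927.66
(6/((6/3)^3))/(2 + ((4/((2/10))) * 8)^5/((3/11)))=0.00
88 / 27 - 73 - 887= -25832 / 27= -956.74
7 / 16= 0.44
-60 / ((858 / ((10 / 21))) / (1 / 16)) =-25 / 12012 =-0.00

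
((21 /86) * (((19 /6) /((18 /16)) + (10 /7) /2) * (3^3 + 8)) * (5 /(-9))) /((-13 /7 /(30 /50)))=5.41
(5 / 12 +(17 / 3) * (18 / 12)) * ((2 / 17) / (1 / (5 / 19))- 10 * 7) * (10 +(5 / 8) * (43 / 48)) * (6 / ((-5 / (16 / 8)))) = 245145025 / 15504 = 15811.73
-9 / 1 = -9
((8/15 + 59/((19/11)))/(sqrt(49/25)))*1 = 9887/399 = 24.78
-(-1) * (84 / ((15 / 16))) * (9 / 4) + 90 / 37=37746 / 185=204.03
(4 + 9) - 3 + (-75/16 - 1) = 69/16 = 4.31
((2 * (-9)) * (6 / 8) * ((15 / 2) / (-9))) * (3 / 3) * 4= 45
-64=-64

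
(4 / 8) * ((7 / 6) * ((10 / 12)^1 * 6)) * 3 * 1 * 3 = 26.25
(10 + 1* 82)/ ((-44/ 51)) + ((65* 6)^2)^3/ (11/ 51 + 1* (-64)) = -1974015249924815769/ 35783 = -55166287061588.35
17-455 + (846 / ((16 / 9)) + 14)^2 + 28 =15332321 / 64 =239567.52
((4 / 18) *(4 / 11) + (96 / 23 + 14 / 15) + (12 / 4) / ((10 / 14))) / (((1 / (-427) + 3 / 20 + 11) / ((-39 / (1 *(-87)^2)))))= -2373230132 / 546917464071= -0.00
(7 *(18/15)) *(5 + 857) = 36204/5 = 7240.80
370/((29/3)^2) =3330/841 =3.96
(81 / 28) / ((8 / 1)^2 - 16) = 27 / 448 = 0.06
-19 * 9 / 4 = -171 / 4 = -42.75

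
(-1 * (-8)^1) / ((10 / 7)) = 28 / 5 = 5.60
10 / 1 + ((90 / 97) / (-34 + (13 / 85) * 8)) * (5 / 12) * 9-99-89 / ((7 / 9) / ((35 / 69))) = -1829236513 / 12431132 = -147.15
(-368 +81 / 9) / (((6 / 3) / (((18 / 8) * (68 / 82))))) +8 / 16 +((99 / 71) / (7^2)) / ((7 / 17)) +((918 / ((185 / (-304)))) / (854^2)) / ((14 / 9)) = -919248390772769 / 2749335344420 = -334.35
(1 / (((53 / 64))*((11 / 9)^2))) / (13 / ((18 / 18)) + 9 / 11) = 648 / 11077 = 0.06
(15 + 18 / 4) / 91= 3 / 14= 0.21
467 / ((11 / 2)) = 934 / 11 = 84.91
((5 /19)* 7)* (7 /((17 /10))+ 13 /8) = 27335 /2584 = 10.58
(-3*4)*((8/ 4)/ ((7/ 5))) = -120/ 7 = -17.14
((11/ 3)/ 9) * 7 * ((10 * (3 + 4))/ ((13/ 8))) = 43120/ 351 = 122.85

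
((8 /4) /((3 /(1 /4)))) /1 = 1 /6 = 0.17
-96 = -96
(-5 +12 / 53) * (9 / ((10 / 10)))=-2277 / 53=-42.96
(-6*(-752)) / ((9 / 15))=7520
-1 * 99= -99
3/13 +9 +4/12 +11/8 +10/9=11279/936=12.05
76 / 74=38 / 37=1.03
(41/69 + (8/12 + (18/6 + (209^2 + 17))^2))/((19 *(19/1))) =43924880252/8303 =5290242.11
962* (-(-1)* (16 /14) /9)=7696 /63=122.16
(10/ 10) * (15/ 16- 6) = -5.06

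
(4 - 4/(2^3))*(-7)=-49/2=-24.50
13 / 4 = 3.25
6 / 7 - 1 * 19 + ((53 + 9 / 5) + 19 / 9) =12212 / 315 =38.77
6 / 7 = 0.86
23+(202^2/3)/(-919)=22607/2757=8.20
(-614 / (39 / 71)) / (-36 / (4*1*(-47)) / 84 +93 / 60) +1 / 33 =-525866823 / 730301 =-720.07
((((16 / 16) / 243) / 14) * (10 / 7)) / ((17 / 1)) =5 / 202419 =0.00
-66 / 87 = -0.76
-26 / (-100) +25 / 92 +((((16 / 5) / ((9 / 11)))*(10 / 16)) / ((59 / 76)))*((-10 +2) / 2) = -14732987 / 1221300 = -12.06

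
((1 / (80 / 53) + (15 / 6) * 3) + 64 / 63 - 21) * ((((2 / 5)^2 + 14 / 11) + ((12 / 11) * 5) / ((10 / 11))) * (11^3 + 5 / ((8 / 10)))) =-7755003379 / 66000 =-117500.05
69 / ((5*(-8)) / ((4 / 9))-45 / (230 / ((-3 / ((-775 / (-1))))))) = -819950 / 1069491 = -0.77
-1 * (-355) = 355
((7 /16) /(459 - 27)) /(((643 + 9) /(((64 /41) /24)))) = 7 /69289344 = 0.00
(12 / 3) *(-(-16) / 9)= 64 / 9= 7.11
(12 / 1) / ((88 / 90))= 135 / 11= 12.27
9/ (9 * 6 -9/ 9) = 9/ 53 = 0.17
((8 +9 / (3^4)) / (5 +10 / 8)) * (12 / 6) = 584 / 225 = 2.60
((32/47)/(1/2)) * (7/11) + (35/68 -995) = -34931661/35156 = -993.62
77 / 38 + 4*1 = 229 / 38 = 6.03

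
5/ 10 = 1/ 2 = 0.50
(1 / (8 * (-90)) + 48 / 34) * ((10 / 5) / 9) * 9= 2.82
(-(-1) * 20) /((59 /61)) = 20.68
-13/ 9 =-1.44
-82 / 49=-1.67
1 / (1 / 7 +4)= 7 / 29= 0.24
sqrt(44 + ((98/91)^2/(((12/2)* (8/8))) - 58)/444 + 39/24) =sqrt(1515704186)/5772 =6.74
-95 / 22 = -4.32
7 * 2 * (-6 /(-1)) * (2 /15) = 56 /5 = 11.20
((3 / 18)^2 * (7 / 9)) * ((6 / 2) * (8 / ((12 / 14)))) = 49 / 81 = 0.60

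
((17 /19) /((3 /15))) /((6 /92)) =3910 /57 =68.60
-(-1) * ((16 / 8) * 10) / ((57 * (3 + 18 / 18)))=5 / 57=0.09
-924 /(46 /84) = -38808 /23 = -1687.30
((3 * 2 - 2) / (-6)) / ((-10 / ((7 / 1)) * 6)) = 7 / 90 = 0.08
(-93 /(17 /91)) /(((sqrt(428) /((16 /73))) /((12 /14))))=-58032 *sqrt(107) /132787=-4.52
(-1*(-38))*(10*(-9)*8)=-27360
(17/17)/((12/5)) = 5/12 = 0.42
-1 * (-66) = 66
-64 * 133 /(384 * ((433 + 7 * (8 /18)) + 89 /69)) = -0.05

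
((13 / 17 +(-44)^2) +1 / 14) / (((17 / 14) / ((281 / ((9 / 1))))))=129531727 / 2601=49800.74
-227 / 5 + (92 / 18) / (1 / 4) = -1123 / 45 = -24.96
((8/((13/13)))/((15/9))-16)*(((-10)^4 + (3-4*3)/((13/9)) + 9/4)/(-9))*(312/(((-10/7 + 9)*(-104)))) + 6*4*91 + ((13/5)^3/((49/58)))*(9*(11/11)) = -32380384772/12660375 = -2557.62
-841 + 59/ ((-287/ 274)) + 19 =-252080/ 287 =-878.33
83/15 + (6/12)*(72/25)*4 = 847/75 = 11.29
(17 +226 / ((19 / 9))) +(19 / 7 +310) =58090 / 133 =436.77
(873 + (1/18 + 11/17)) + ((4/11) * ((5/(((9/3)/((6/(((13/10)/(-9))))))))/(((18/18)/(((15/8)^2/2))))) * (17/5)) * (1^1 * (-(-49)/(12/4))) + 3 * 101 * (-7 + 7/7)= -595422635/175032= -3401.79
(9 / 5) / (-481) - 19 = -45704 / 2405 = -19.00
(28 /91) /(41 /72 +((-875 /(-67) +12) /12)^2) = 2585664 /41432807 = 0.06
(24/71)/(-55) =-24/3905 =-0.01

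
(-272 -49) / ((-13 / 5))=1605 / 13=123.46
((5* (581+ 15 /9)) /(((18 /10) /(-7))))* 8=-90637.04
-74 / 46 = -37 / 23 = -1.61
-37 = -37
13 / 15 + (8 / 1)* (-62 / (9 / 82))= -203321 / 45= -4518.24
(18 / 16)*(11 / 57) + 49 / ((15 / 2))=15391 / 2280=6.75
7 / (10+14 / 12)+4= 310 / 67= 4.63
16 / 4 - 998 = -994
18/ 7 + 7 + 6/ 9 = 215/ 21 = 10.24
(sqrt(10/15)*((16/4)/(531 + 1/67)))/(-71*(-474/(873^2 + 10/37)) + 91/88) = 332520049136*sqrt(6)/142792303551459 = 0.01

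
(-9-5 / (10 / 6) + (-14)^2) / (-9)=-184 / 9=-20.44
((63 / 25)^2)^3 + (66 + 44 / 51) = 4021218143909 / 12451171875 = 322.96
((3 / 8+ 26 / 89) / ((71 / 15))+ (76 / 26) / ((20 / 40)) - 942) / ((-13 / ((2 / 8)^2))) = 4.50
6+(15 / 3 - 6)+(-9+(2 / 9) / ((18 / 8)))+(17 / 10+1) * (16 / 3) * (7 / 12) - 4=202 / 405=0.50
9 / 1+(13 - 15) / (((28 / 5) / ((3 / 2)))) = 237 / 28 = 8.46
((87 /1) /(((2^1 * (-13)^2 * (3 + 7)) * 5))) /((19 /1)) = 87 /321100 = 0.00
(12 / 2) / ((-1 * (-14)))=3 / 7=0.43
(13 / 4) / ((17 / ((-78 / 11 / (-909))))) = 169 / 113322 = 0.00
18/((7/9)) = 162/7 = 23.14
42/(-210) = -1/5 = -0.20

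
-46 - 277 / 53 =-2715 / 53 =-51.23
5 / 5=1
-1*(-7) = 7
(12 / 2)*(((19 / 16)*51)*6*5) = 43605 / 4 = 10901.25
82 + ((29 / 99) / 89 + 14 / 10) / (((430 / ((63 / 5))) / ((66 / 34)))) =82.08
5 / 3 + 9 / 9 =8 / 3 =2.67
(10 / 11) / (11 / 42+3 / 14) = 21 / 11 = 1.91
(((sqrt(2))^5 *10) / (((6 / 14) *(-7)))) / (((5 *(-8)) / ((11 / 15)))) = 11 *sqrt(2) / 45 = 0.35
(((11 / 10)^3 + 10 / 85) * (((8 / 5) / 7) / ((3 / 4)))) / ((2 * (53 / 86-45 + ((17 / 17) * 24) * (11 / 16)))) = -705974 / 89175625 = -0.01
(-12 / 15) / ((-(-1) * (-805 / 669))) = 2676 / 4025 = 0.66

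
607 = 607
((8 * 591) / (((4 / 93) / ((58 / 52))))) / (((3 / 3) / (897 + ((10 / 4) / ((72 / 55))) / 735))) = 3362787665353 / 30576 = 109981281.57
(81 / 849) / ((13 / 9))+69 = 254094 / 3679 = 69.07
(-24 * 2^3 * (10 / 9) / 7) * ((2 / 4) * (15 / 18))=-800 / 63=-12.70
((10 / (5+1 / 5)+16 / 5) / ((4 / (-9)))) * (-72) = 53946 / 65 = 829.94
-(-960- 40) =1000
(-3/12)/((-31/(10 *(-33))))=-165/62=-2.66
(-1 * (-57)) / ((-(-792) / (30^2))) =1425 / 22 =64.77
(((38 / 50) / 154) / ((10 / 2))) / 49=19 / 943250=0.00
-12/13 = -0.92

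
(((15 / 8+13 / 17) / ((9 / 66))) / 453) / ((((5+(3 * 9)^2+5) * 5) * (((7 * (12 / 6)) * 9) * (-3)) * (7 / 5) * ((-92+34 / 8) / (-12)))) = -0.00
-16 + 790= 774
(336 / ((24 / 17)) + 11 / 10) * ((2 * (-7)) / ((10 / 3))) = -50211 / 50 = -1004.22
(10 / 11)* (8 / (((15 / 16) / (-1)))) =-256 / 33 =-7.76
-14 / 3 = -4.67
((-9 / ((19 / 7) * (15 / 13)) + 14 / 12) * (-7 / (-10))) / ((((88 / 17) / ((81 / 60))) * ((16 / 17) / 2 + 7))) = -17715411 / 424688000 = -0.04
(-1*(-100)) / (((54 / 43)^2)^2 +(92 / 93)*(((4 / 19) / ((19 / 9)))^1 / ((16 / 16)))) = 38259801991 / 989320560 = 38.67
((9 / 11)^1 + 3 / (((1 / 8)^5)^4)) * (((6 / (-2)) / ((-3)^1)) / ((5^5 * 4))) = 38046409652025950217 / 137500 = 276701161105643.27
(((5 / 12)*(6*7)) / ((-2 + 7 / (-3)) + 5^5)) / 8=105 / 149792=0.00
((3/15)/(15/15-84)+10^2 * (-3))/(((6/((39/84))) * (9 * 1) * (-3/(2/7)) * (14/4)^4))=6474052/3954771135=0.00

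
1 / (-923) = -1 / 923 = -0.00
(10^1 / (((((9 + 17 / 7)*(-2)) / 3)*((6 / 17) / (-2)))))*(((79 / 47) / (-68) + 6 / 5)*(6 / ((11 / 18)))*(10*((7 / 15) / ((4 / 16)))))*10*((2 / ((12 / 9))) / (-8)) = -24847263 / 8272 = -3003.78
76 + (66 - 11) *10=626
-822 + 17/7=-5737/7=-819.57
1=1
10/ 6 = 1.67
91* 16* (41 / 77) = 8528 / 11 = 775.27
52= 52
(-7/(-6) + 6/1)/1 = 43/6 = 7.17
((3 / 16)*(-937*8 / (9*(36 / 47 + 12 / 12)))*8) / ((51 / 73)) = -12859388 / 12699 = -1012.63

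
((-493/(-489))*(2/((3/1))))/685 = 986/1004895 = 0.00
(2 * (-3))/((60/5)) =-1/2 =-0.50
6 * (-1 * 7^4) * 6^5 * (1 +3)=-448084224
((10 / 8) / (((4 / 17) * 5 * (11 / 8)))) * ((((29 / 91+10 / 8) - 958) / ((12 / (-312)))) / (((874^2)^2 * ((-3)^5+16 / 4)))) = -5918397 / 42953083670994112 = -0.00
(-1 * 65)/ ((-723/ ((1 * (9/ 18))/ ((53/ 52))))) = 1690/ 38319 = 0.04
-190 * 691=-131290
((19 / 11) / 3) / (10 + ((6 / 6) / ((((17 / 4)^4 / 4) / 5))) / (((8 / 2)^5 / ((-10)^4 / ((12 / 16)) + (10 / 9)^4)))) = 3470548113 / 65089890910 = 0.05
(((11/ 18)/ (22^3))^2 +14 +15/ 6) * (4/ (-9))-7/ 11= -7.97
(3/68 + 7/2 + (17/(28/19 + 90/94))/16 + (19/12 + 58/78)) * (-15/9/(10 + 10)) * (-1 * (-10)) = -5.26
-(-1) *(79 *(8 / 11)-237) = -1975 / 11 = -179.55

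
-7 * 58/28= -14.50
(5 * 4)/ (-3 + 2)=-20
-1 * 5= -5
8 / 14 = 4 / 7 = 0.57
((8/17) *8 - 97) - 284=-377.24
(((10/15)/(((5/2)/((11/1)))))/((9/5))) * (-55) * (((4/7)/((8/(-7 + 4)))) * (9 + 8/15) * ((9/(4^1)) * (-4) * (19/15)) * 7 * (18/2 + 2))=-7232654/45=-160725.64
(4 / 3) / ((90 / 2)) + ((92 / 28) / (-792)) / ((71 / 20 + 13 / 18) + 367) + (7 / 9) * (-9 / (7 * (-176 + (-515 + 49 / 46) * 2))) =0.03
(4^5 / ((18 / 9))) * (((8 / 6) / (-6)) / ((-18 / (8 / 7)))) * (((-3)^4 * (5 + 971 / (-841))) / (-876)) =-157696 / 61393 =-2.57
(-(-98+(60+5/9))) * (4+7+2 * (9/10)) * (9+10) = 409792/45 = 9106.49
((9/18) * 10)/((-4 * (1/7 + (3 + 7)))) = -35/284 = -0.12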